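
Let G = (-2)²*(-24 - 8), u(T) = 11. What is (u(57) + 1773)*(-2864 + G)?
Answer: -5337728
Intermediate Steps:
G = -128 (G = 4*(-32) = -128)
(u(57) + 1773)*(-2864 + G) = (11 + 1773)*(-2864 - 128) = 1784*(-2992) = -5337728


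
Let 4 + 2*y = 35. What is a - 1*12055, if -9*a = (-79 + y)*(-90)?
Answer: -12690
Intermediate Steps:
y = 31/2 (y = -2 + (1/2)*35 = -2 + 35/2 = 31/2 ≈ 15.500)
a = -635 (a = -(-79 + 31/2)*(-90)/9 = -(-127)*(-90)/18 = -1/9*5715 = -635)
a - 1*12055 = -635 - 1*12055 = -635 - 12055 = -12690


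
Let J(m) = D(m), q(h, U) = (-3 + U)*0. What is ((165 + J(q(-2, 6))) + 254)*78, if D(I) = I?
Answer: 32682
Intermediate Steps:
q(h, U) = 0
J(m) = m
((165 + J(q(-2, 6))) + 254)*78 = ((165 + 0) + 254)*78 = (165 + 254)*78 = 419*78 = 32682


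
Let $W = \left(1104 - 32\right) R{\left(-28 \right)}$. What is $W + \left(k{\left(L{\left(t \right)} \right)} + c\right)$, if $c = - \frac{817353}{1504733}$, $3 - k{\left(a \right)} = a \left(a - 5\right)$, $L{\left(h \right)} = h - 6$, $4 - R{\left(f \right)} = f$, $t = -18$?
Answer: $\frac{50574763510}{1504733} \approx 33610.0$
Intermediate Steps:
$R{\left(f \right)} = 4 - f$
$L{\left(h \right)} = -6 + h$ ($L{\left(h \right)} = h - 6 = -6 + h$)
$k{\left(a \right)} = 3 - a \left(-5 + a\right)$ ($k{\left(a \right)} = 3 - a \left(a - 5\right) = 3 - a \left(-5 + a\right)$)
$c = - \frac{817353}{1504733}$ ($c = \left(-817353\right) \frac{1}{1504733} = - \frac{817353}{1504733} \approx -0.54319$)
$W = 34304$ ($W = \left(1104 - 32\right) \left(4 - -28\right) = 1072 \left(4 + 28\right) = 1072 \cdot 32 = 34304$)
$W + \left(k{\left(L{\left(t \right)} \right)} + c\right) = 34304 - \left(- \frac{3696846}{1504733} + \left(-6 - 18\right)^{2} - 5 \left(-6 - 18\right)\right) = 34304 + \left(\left(3 - \left(-24\right)^{2} + 5 \left(-24\right)\right) - \frac{817353}{1504733}\right) = 34304 - \frac{1043597322}{1504733} = \frac{50574763510}{1504733}$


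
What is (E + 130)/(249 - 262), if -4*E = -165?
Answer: -685/52 ≈ -13.173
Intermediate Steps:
E = 165/4 (E = -1/4*(-165) = 165/4 ≈ 41.250)
(E + 130)/(249 - 262) = (165/4 + 130)/(249 - 262) = (685/4)/(-13) = (685/4)*(-1/13) = -685/52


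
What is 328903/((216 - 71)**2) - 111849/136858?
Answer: 42661381549/2877439450 ≈ 14.826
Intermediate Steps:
328903/((216 - 71)**2) - 111849/136858 = 328903/(145**2) - 111849*1/136858 = 328903/21025 - 111849/136858 = 42661381549/2877439450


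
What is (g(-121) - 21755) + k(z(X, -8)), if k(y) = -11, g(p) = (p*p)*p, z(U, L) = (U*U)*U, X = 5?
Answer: -1793327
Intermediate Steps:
z(U, L) = U³ (z(U, L) = U²*U = U³)
g(p) = p³ (g(p) = p²*p = p³)
(g(-121) - 21755) + k(z(X, -8)) = ((-121)³ - 21755) - 11 = (-1771561 - 21755) - 11 = -1793316 - 11 = -1793327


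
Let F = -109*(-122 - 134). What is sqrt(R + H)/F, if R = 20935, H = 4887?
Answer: sqrt(25822)/27904 ≈ 0.0057588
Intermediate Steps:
F = 27904 (F = -109*(-256) = 27904)
sqrt(R + H)/F = sqrt(20935 + 4887)/27904 = sqrt(25822)*(1/27904) = sqrt(25822)/27904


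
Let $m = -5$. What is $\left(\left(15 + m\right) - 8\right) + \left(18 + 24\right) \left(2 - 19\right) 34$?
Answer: $-24274$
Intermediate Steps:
$\left(\left(15 + m\right) - 8\right) + \left(18 + 24\right) \left(2 - 19\right) 34 = \left(\left(15 - 5\right) - 8\right) + \left(18 + 24\right) \left(2 - 19\right) 34 = \left(10 - 8\right) + 42 \left(-17\right) 34 = 2 - 24276 = -24274$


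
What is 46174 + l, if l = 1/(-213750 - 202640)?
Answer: 19226391859/416390 ≈ 46174.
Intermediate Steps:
l = -1/416390 (l = 1/(-416390) = -1/416390 ≈ -2.4016e-6)
46174 + l = 46174 - 1/416390 = 19226391859/416390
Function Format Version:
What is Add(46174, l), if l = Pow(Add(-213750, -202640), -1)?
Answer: Rational(19226391859, 416390) ≈ 46174.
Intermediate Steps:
l = Rational(-1, 416390) (l = Pow(-416390, -1) = Rational(-1, 416390) ≈ -2.4016e-6)
Add(46174, l) = Add(46174, Rational(-1, 416390)) = Rational(19226391859, 416390)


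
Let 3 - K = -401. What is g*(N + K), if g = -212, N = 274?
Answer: -143736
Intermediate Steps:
K = 404 (K = 3 - 1*(-401) = 3 + 401 = 404)
g*(N + K) = -212*(274 + 404) = -212*678 = -143736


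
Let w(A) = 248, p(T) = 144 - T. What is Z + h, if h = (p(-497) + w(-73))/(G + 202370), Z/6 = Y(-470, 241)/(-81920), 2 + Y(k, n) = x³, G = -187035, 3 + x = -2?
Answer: 1690243/25124864 ≈ 0.067274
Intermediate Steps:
x = -5 (x = -3 - 2 = -5)
Y(k, n) = -127 (Y(k, n) = -2 + (-5)³ = -2 - 125 = -127)
Z = 381/40960 (Z = 6*(-127/(-81920)) = 6*(-127*(-1/81920)) = 6*(127/81920) = 381/40960 ≈ 0.0093018)
h = 889/15335 (h = ((144 - 1*(-497)) + 248)/(-187035 + 202370) = ((144 + 497) + 248)/15335 = (641 + 248)*(1/15335) = 889*(1/15335) = 889/15335 ≈ 0.057972)
Z + h = 381/40960 + 889/15335 = 1690243/25124864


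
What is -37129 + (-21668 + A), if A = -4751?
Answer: -63548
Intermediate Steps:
-37129 + (-21668 + A) = -37129 + (-21668 - 4751) = -37129 - 26419 = -63548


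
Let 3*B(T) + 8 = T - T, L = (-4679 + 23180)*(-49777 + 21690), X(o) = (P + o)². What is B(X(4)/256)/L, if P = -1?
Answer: 8/1558912761 ≈ 5.1318e-9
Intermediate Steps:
X(o) = (-1 + o)²
L = -519637587 (L = 18501*(-28087) = -519637587)
B(T) = -8/3 (B(T) = -8/3 + (T - T)/3 = -8/3 + (⅓)*0 = -8/3 + 0 = -8/3)
B(X(4)/256)/L = -8/3/(-519637587) = -8/3*(-1/519637587) = 8/1558912761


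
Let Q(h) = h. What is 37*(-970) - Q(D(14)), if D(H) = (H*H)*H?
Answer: -38634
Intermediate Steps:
D(H) = H**3 (D(H) = H**2*H = H**3)
37*(-970) - Q(D(14)) = 37*(-970) - 1*14**3 = -35890 - 1*2744 = -35890 - 2744 = -38634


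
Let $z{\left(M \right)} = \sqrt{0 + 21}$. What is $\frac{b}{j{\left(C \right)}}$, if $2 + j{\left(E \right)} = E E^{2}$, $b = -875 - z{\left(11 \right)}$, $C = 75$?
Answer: $- \frac{875}{421873} - \frac{\sqrt{21}}{421873} \approx -0.0020849$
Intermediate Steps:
$z{\left(M \right)} = \sqrt{21}$
$b = -875 - \sqrt{21} \approx -879.58$
$j{\left(E \right)} = -2 + E^{3}$ ($j{\left(E \right)} = -2 + E E^{2} = -2 + E^{3}$)
$\frac{b}{j{\left(C \right)}} = \frac{-875 - \sqrt{21}}{-2 + 75^{3}} = \frac{-875 - \sqrt{21}}{-2 + 421875} = \frac{-875 - \sqrt{21}}{421873} = \left(-875 - \sqrt{21}\right) \frac{1}{421873} = - \frac{875}{421873} - \frac{\sqrt{21}}{421873}$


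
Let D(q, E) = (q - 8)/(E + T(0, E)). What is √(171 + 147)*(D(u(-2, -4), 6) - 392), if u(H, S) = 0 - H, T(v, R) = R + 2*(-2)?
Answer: -1571*√318/4 ≈ -7003.7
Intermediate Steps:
T(v, R) = -4 + R (T(v, R) = R - 4 = -4 + R)
u(H, S) = -H
D(q, E) = (-8 + q)/(-4 + 2*E) (D(q, E) = (q - 8)/(E + (-4 + E)) = (-8 + q)/(-4 + 2*E))
√(171 + 147)*(D(u(-2, -4), 6) - 392) = √(171 + 147)*((-8 - 1*(-2))/(2*(-2 + 6)) - 392) = √318*((½)*(-8 + 2)/4 - 392) = √318*((½)*(¼)*(-6) - 392) = √318*(-¾ - 392) = √318*(-1571/4) = -1571*√318/4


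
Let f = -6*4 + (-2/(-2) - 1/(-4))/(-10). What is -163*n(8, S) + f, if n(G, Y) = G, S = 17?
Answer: -10625/8 ≈ -1328.1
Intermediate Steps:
f = -193/8 (f = -24 + (-2*(-½) - 1*(-¼))*(-⅒) = -24 + (1 + ¼)*(-⅒) = -24 + (5/4)*(-⅒) = -24 - ⅛ = -193/8 ≈ -24.125)
-163*n(8, S) + f = -163*8 - 193/8 = -1304 - 193/8 = -10625/8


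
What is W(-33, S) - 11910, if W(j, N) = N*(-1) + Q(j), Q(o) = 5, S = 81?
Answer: -11986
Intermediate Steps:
W(j, N) = 5 - N (W(j, N) = N*(-1) + 5 = -N + 5 = 5 - N)
W(-33, S) - 11910 = (5 - 1*81) - 11910 = (5 - 81) - 11910 = -76 - 11910 = -11986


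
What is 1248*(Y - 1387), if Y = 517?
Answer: -1085760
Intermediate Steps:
1248*(Y - 1387) = 1248*(517 - 1387) = 1248*(-870) = -1085760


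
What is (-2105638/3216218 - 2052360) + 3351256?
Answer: 2088765294845/1608109 ≈ 1.2989e+6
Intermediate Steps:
(-2105638/3216218 - 2052360) + 3351256 = (-2105638*1/3216218 - 2052360) + 3351256 = (-1052819/1608109 - 2052360) + 3351256 = -3300419640059/1608109 + 3351256 = 2088765294845/1608109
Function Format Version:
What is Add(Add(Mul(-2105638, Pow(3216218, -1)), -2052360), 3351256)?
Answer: Rational(2088765294845, 1608109) ≈ 1.2989e+6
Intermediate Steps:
Add(Add(Mul(-2105638, Pow(3216218, -1)), -2052360), 3351256) = Add(Add(Mul(-2105638, Rational(1, 3216218)), -2052360), 3351256) = Add(Add(Rational(-1052819, 1608109), -2052360), 3351256) = Add(Rational(-3300419640059, 1608109), 3351256) = Rational(2088765294845, 1608109)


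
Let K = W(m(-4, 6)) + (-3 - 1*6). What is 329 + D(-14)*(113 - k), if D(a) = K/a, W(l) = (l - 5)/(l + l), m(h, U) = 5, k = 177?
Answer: 2015/7 ≈ 287.86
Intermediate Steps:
W(l) = (-5 + l)/(2*l) (W(l) = (-5 + l)/((2*l)) = (-5 + l)*(1/(2*l)) = (-5 + l)/(2*l))
K = -9 (K = (1/2)*(-5 + 5)/5 + (-3 - 1*6) = (1/2)*(1/5)*0 + (-3 - 6) = 0 - 9 = -9)
D(a) = -9/a
329 + D(-14)*(113 - k) = 329 + (-9/(-14))*(113 - 1*177) = 329 + (-9*(-1/14))*(113 - 177) = 329 + (9/14)*(-64) = 329 - 288/7 = 2015/7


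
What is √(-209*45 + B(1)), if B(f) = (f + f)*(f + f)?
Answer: I*√9401 ≈ 96.959*I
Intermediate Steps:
B(f) = 4*f² (B(f) = (2*f)*(2*f) = 4*f²)
√(-209*45 + B(1)) = √(-209*45 + 4*1²) = √(-9405 + 4*1) = √(-9405 + 4) = √(-9401) = I*√9401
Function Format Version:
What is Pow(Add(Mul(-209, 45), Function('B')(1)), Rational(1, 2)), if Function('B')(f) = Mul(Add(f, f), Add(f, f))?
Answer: Mul(I, Pow(9401, Rational(1, 2))) ≈ Mul(96.959, I)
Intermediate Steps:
Function('B')(f) = Mul(4, Pow(f, 2)) (Function('B')(f) = Mul(Mul(2, f), Mul(2, f)) = Mul(4, Pow(f, 2)))
Pow(Add(Mul(-209, 45), Function('B')(1)), Rational(1, 2)) = Pow(Add(Mul(-209, 45), Mul(4, Pow(1, 2))), Rational(1, 2)) = Pow(Add(-9405, Mul(4, 1)), Rational(1, 2)) = Pow(Add(-9405, 4), Rational(1, 2)) = Pow(-9401, Rational(1, 2)) = Mul(I, Pow(9401, Rational(1, 2)))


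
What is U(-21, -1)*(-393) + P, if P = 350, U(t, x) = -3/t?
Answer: 2057/7 ≈ 293.86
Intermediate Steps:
U(-21, -1)*(-393) + P = -3/(-21)*(-393) + 350 = -3*(-1/21)*(-393) + 350 = (1/7)*(-393) + 350 = -393/7 + 350 = 2057/7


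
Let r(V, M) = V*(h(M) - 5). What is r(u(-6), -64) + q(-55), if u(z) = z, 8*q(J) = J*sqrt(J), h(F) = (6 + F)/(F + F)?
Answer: 873/32 - 55*I*sqrt(55)/8 ≈ 27.281 - 50.986*I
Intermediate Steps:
h(F) = (6 + F)/(2*F) (h(F) = (6 + F)/((2*F)) = (6 + F)*(1/(2*F)) = (6 + F)/(2*F))
q(J) = J**(3/2)/8 (q(J) = (J*sqrt(J))/8 = J**(3/2)/8)
r(V, M) = V*(-5 + (6 + M)/(2*M)) (r(V, M) = V*((6 + M)/(2*M) - 5) = V*(-5 + (6 + M)/(2*M)))
r(u(-6), -64) + q(-55) = (-9/2*(-6) + 3*(-6)/(-64)) + (-55)**(3/2)/8 = (27 + 3*(-6)*(-1/64)) + (-55*I*sqrt(55))/8 = (27 + 9/32) - 55*I*sqrt(55)/8 = 873/32 - 55*I*sqrt(55)/8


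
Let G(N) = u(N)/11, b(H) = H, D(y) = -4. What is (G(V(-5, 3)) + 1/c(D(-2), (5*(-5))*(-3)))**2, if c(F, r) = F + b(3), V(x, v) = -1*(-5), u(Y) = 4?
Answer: 49/121 ≈ 0.40496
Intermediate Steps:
V(x, v) = 5
c(F, r) = 3 + F (c(F, r) = F + 3 = 3 + F)
G(N) = 4/11
(G(V(-5, 3)) + 1/c(D(-2), (5*(-5))*(-3)))**2 = (4/11 + 1/(3 - 4))**2 = (4/11 + 1/(-1))**2 = (4/11 - 1)**2 = (-7/11)**2 = 49/121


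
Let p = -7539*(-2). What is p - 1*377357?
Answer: -362279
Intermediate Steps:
p = 15078
p - 1*377357 = 15078 - 1*377357 = 15078 - 377357 = -362279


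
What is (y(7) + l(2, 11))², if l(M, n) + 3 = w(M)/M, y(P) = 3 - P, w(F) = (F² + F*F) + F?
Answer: 4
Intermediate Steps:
w(F) = F + 2*F² (w(F) = (F² + F²) + F = 2*F² + F = F + 2*F²)
l(M, n) = -2 + 2*M (l(M, n) = -3 + (M*(1 + 2*M))/M = -3 + (1 + 2*M) = -2 + 2*M)
(y(7) + l(2, 11))² = ((3 - 1*7) + (-2 + 2*2))² = ((3 - 7) + (-2 + 4))² = (-4 + 2)² = (-2)² = 4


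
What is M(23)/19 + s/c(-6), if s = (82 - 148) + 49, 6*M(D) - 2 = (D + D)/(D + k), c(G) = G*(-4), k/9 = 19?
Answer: -30463/44232 ≈ -0.68871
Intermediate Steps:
k = 171 (k = 9*19 = 171)
c(G) = -4*G
M(D) = ⅓ + D/(3*(171 + D)) (M(D) = ⅓ + ((D + D)/(D + 171))/6 = ⅓ + ((2*D)/(171 + D))/6 = ⅓ + (2*D/(171 + D))/6 = ⅓ + D/(3*(171 + D)))
s = -17 (s = -66 + 49 = -17)
M(23)/19 + s/c(-6) = ((171 + 2*23)/(3*(171 + 23)))/19 - 17/((-4*(-6))) = ((⅓)*(171 + 46)/194)*(1/19) - 17/24 = ((⅓)*(1/194)*217)*(1/19) - 17*1/24 = (217/582)*(1/19) - 17/24 = 217/11058 - 17/24 = -30463/44232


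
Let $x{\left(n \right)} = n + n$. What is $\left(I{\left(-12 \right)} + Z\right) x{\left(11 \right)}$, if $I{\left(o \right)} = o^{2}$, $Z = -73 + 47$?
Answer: $2596$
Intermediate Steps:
$x{\left(n \right)} = 2 n$
$Z = -26$
$\left(I{\left(-12 \right)} + Z\right) x{\left(11 \right)} = \left(\left(-12\right)^{2} - 26\right) 2 \cdot 11 = \left(144 - 26\right) 22 = 118 \cdot 22 = 2596$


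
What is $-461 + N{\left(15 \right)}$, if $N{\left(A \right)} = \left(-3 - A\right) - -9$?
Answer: $-470$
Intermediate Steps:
$N{\left(A \right)} = 6 - A$ ($N{\left(A \right)} = \left(-3 - A\right) + 9 = 6 - A$)
$-461 + N{\left(15 \right)} = -461 + \left(6 - 15\right) = -461 - 9 = -470$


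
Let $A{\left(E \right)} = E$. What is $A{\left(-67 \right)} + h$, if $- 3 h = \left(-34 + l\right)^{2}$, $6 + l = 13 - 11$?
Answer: $- \frac{1645}{3} \approx -548.33$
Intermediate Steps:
$l = -4$ ($l = -6 + \left(13 - 11\right) = -6 + 2 = -4$)
$h = - \frac{1444}{3}$ ($h = - \frac{\left(-34 - 4\right)^{2}}{3} = - \frac{\left(-38\right)^{2}}{3} = \left(- \frac{1}{3}\right) 1444 = - \frac{1444}{3} \approx -481.33$)
$A{\left(-67 \right)} + h = -67 - \frac{1444}{3} = - \frac{1645}{3}$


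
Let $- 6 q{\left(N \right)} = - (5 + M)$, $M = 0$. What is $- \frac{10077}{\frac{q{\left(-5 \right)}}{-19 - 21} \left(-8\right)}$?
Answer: $-60462$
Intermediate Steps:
$q{\left(N \right)} = \frac{5}{6}$ ($q{\left(N \right)} = - \frac{\left(-1\right) \left(5 + 0\right)}{6} = - \frac{\left(-1\right) 5}{6} = \left(- \frac{1}{6}\right) \left(-5\right) = \frac{5}{6}$)
$- \frac{10077}{\frac{q{\left(-5 \right)}}{-19 - 21} \left(-8\right)} = - \frac{10077}{\frac{1}{-19 - 21} \cdot \frac{5}{6} \left(-8\right)} = - \frac{10077}{\frac{1}{-40} \cdot \frac{5}{6} \left(-8\right)} = - \frac{10077}{\left(- \frac{1}{40}\right) \frac{5}{6} \left(-8\right)} = - \frac{10077}{\left(- \frac{1}{48}\right) \left(-8\right)} = - 10077 \frac{1}{\frac{1}{6}} = \left(-10077\right) 6 = -60462$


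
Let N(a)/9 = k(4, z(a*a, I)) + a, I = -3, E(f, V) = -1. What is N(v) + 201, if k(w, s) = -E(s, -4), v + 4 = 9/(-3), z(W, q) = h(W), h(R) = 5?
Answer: 147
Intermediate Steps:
z(W, q) = 5
v = -7 (v = -4 + 9/(-3) = -4 + 9*(-1/3) = -4 - 3 = -7)
k(w, s) = 1 (k(w, s) = -1*(-1) = 1)
N(a) = 9 + 9*a (N(a) = 9*(1 + a) = 9 + 9*a)
N(v) + 201 = (9 + 9*(-7)) + 201 = (9 - 63) + 201 = -54 + 201 = 147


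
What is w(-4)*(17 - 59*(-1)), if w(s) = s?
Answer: -304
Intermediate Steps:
w(-4)*(17 - 59*(-1)) = -4*(17 - 59*(-1)) = -4*(17 + 59) = -4*76 = -304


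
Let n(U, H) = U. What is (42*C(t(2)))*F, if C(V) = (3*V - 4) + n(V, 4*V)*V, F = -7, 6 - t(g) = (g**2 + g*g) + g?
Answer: 0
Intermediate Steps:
t(g) = 6 - g - 2*g**2 (t(g) = 6 - ((g**2 + g*g) + g) = 6 - ((g**2 + g**2) + g) = 6 - (2*g**2 + g) = 6 - (g + 2*g**2) = 6 + (-g - 2*g**2) = 6 - g - 2*g**2)
C(V) = -4 + V**2 + 3*V (C(V) = (3*V - 4) + V*V = (-4 + 3*V) + V**2 = -4 + V**2 + 3*V)
(42*C(t(2)))*F = (42*(-4 + (6 - 1*2 - 2*2**2)**2 + 3*(6 - 1*2 - 2*2**2)))*(-7) = (42*(-4 + (6 - 2 - 2*4)**2 + 3*(6 - 2 - 2*4)))*(-7) = (42*(-4 + (6 - 2 - 8)**2 + 3*(6 - 2 - 8)))*(-7) = (42*(-4 + (-4)**2 + 3*(-4)))*(-7) = (42*(-4 + 16 - 12))*(-7) = (42*0)*(-7) = 0*(-7) = 0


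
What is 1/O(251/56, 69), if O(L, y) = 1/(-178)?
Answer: -178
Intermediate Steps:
O(L, y) = -1/178
1/O(251/56, 69) = 1/(-1/178) = -178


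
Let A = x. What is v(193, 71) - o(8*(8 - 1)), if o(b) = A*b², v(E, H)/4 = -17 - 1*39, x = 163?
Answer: -511392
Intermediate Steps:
A = 163
v(E, H) = -224 (v(E, H) = 4*(-17 - 1*39) = 4*(-17 - 39) = 4*(-56) = -224)
o(b) = 163*b²
v(193, 71) - o(8*(8 - 1)) = -224 - 163*(8*(8 - 1))² = -224 - 163*(8*7)² = -224 - 163*56² = -224 - 163*3136 = -224 - 1*511168 = -224 - 511168 = -511392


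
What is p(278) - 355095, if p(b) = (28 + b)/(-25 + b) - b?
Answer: -89909063/253 ≈ -3.5537e+5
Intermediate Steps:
p(b) = -b + (28 + b)/(-25 + b) (p(b) = (28 + b)/(-25 + b) - b = -b + (28 + b)/(-25 + b))
p(278) - 355095 = (28 - 1*278² + 26*278)/(-25 + 278) - 355095 = (28 - 1*77284 + 7228)/253 - 355095 = (28 - 77284 + 7228)/253 - 355095 = (1/253)*(-70028) - 355095 = -70028/253 - 355095 = -89909063/253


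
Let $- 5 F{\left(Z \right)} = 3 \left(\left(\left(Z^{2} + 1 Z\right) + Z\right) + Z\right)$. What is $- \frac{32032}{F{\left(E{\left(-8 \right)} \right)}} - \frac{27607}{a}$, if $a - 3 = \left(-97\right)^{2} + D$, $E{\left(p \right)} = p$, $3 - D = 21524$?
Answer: $\frac{48567257}{36327} \approx 1336.9$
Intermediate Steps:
$D = -21521$ ($D = 3 - 21524 = -21521$)
$a = -12109$ ($a = 3 - \left(21521 - \left(-97\right)^{2}\right) = 3 + \left(9409 - 21521\right) = 3 - 12112 = -12109$)
$F{\left(Z \right)} = - \frac{9 Z}{5} - \frac{3 Z^{2}}{5}$ ($F{\left(Z \right)} = - \frac{3 \left(\left(\left(Z^{2} + 1 Z\right) + Z\right) + Z\right)}{5} = - \frac{3 \left(\left(\left(Z^{2} + Z\right) + Z\right) + Z\right)}{5} = - \frac{3 \left(\left(\left(Z + Z^{2}\right) + Z\right) + Z\right)}{5} = - \frac{3 \left(\left(Z^{2} + 2 Z\right) + Z\right)}{5} = - \frac{3 \left(Z^{2} + 3 Z\right)}{5} = - \frac{3 Z^{2} + 9 Z}{5} = - \frac{9 Z}{5} - \frac{3 Z^{2}}{5}$)
$- \frac{32032}{F{\left(E{\left(-8 \right)} \right)}} - \frac{27607}{a} = - \frac{32032}{\left(- \frac{3}{5}\right) \left(-8\right) \left(3 - 8\right)} - \frac{27607}{-12109} = - \frac{32032}{\left(- \frac{3}{5}\right) \left(-8\right) \left(-5\right)} - - \frac{27607}{12109} = - \frac{32032}{-24} + \frac{27607}{12109} = \left(-32032\right) \left(- \frac{1}{24}\right) + \frac{27607}{12109} = \frac{4004}{3} + \frac{27607}{12109} = \frac{48567257}{36327}$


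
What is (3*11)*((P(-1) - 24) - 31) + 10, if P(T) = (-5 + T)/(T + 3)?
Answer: -1904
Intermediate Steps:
P(T) = (-5 + T)/(3 + T)
(3*11)*((P(-1) - 24) - 31) + 10 = (3*11)*(((-5 - 1)/(3 - 1) - 24) - 31) + 10 = 33*((-6/2 - 24) - 31) + 10 = 33*(((½)*(-6) - 24) - 31) + 10 = 33*((-3 - 24) - 31) + 10 = 33*(-27 - 31) + 10 = 33*(-58) + 10 = -1914 + 10 = -1904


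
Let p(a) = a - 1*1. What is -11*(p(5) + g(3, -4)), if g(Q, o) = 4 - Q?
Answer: -55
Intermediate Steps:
p(a) = -1 + a (p(a) = a - 1 = -1 + a)
-11*(p(5) + g(3, -4)) = -11*((-1 + 5) + (4 - 1*3)) = -11*(4 + (4 - 3)) = -11*(4 + 1) = -11*5 = -55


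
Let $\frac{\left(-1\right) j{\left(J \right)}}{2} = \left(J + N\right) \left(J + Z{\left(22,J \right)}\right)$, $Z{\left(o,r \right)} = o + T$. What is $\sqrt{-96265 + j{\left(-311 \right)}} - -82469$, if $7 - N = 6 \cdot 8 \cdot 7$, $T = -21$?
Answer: $82469 + 3 i \sqrt{54785} \approx 82469.0 + 702.19 i$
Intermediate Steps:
$Z{\left(o,r \right)} = -21 + o$ ($Z{\left(o,r \right)} = o - 21 = -21 + o$)
$N = -329$ ($N = 7 - 6 \cdot 8 \cdot 7 = 7 - 48 \cdot 7 = 7 - 336 = -329$)
$j{\left(J \right)} = - 2 \left(1 + J\right) \left(-329 + J\right)$ ($j{\left(J \right)} = - 2 \left(J - 329\right) \left(J + \left(-21 + 22\right)\right) = - 2 \left(-329 + J\right) \left(J + 1\right) = - 2 \left(-329 + J\right) \left(1 + J\right) = - 2 \left(1 + J\right) \left(-329 + J\right)$)
$\sqrt{-96265 + j{\left(-311 \right)}} - -82469 = \sqrt{-96265 + \left(658 - 2 \left(-311\right)^{2} + 656 \left(-311\right)\right)} - -82469 = \sqrt{-96265 - 396800} + 82469 = \sqrt{-493065} + 82469 = 3 i \sqrt{54785} + 82469 = 82469 + 3 i \sqrt{54785}$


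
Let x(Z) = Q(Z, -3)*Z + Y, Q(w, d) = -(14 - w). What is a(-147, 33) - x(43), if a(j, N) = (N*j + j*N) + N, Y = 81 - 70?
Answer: -10927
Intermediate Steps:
Q(w, d) = -14 + w
Y = 11
a(j, N) = N + 2*N*j (a(j, N) = (N*j + N*j) + N = 2*N*j + N = N + 2*N*j)
x(Z) = 11 + Z*(-14 + Z) (x(Z) = (-14 + Z)*Z + 11 = Z*(-14 + Z) + 11 = 11 + Z*(-14 + Z))
a(-147, 33) - x(43) = 33*(1 + 2*(-147)) - (11 + 43*(-14 + 43)) = 33*(1 - 294) - (11 + 43*29) = 33*(-293) - (11 + 1247) = -9669 - 1*1258 = -9669 - 1258 = -10927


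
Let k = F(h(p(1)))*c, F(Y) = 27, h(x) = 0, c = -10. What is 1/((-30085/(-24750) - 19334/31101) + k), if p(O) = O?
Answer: -666450/179545693 ≈ -0.0037119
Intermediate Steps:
k = -270 (k = 27*(-10) = -270)
1/((-30085/(-24750) - 19334/31101) + k) = 1/((-30085/(-24750) - 19334/31101) - 270) = 1/((-30085*(-1/24750) - 19334*1/31101) - 270) = 1/((547/450 - 2762/4443) - 270) = 1/(395807/666450 - 270) = 1/(-179545693/666450) = -666450/179545693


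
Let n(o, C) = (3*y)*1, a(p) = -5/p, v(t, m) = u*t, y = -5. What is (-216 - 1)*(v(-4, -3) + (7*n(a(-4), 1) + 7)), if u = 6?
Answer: 26474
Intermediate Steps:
v(t, m) = 6*t
n(o, C) = -15 (n(o, C) = (3*(-5))*1 = -15*1 = -15)
(-216 - 1)*(v(-4, -3) + (7*n(a(-4), 1) + 7)) = (-216 - 1)*(6*(-4) + (7*(-15) + 7)) = -217*(-24 + (-105 + 7)) = -217*(-24 - 98) = -217*(-122) = 26474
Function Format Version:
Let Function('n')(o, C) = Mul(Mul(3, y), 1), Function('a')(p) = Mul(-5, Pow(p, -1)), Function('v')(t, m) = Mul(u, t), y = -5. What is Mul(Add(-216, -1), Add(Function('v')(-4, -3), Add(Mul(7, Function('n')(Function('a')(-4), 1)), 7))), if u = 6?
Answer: 26474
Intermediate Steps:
Function('v')(t, m) = Mul(6, t)
Function('n')(o, C) = -15 (Function('n')(o, C) = Mul(Mul(3, -5), 1) = Mul(-15, 1) = -15)
Mul(Add(-216, -1), Add(Function('v')(-4, -3), Add(Mul(7, Function('n')(Function('a')(-4), 1)), 7))) = Mul(Add(-216, -1), Add(Mul(6, -4), Add(Mul(7, -15), 7))) = Mul(-217, Add(-24, Add(-105, 7))) = Mul(-217, Add(-24, -98)) = Mul(-217, -122) = 26474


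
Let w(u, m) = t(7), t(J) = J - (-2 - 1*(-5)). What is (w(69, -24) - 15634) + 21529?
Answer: 5899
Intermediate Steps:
t(J) = -3 + J (t(J) = J - (-2 + 5) = J - 1*3 = J - 3 = -3 + J)
w(u, m) = 4 (w(u, m) = -3 + 7 = 4)
(w(69, -24) - 15634) + 21529 = (4 - 15634) + 21529 = -15630 + 21529 = 5899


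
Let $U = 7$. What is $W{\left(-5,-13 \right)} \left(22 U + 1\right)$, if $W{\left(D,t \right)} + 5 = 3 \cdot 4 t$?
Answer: $-24955$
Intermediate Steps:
$W{\left(D,t \right)} = -5 + 12 t$ ($W{\left(D,t \right)} = -5 + 3 \cdot 4 t = -5 + 12 t$)
$W{\left(-5,-13 \right)} \left(22 U + 1\right) = \left(-5 + 12 \left(-13\right)\right) \left(22 \cdot 7 + 1\right) = \left(-5 - 156\right) \left(154 + 1\right) = \left(-161\right) 155 = -24955$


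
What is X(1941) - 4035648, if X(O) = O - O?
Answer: -4035648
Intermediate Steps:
X(O) = 0
X(1941) - 4035648 = 0 - 4035648 = -4035648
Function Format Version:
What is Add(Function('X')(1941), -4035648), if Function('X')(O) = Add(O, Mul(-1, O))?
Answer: -4035648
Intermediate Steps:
Function('X')(O) = 0
Add(Function('X')(1941), -4035648) = Add(0, -4035648) = -4035648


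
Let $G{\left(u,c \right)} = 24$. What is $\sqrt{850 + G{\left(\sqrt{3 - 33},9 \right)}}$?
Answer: $\sqrt{874} \approx 29.563$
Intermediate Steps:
$\sqrt{850 + G{\left(\sqrt{3 - 33},9 \right)}} = \sqrt{850 + 24} = \sqrt{874}$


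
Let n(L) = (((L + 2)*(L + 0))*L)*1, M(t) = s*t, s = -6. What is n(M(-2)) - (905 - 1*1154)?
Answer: 2265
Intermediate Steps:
M(t) = -6*t
n(L) = L²*(2 + L) (n(L) = (((2 + L)*L)*L)*1 = ((L*(2 + L))*L)*1 = (L²*(2 + L))*1 = L²*(2 + L))
n(M(-2)) - (905 - 1*1154) = (-6*(-2))²*(2 - 6*(-2)) - (905 - 1*1154) = 12²*(2 + 12) - (905 - 1154) = 144*14 - 1*(-249) = 2016 + 249 = 2265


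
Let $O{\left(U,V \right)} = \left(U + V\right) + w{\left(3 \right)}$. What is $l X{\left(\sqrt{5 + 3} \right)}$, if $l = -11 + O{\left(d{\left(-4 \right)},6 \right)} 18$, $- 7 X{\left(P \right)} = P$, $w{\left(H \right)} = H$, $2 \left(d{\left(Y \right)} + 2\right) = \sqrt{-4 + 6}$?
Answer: $- \frac{36}{7} - \frac{230 \sqrt{2}}{7} \approx -51.61$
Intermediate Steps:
$d{\left(Y \right)} = -2 + \frac{\sqrt{2}}{2}$ ($d{\left(Y \right)} = -2 + \frac{\sqrt{-4 + 6}}{2} = -2 + \frac{\sqrt{2}}{2}$)
$X{\left(P \right)} = - \frac{P}{7}$
$O{\left(U,V \right)} = 3 + U + V$ ($O{\left(U,V \right)} = \left(U + V\right) + 3 = 3 + U + V$)
$l = 115 + 9 \sqrt{2}$ ($l = -11 + \left(3 - \left(2 - \frac{\sqrt{2}}{2}\right) + 6\right) 18 = -11 + \left(7 + \frac{\sqrt{2}}{2}\right) 18 = -11 + \left(126 + 9 \sqrt{2}\right) = 115 + 9 \sqrt{2} \approx 127.73$)
$l X{\left(\sqrt{5 + 3} \right)} = \left(115 + 9 \sqrt{2}\right) \left(- \frac{\sqrt{5 + 3}}{7}\right) = \left(115 + 9 \sqrt{2}\right) \left(- \frac{\sqrt{8}}{7}\right) = \left(115 + 9 \sqrt{2}\right) \left(- \frac{2 \sqrt{2}}{7}\right) = - \frac{2 \sqrt{2} \left(115 + 9 \sqrt{2}\right)}{7}$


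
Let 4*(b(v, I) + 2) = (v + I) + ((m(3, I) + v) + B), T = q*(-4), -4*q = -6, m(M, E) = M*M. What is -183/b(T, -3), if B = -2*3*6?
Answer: 366/25 ≈ 14.640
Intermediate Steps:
m(M, E) = M²
q = 3/2 (q = -¼*(-6) = 3/2 ≈ 1.5000)
B = -36 (B = -6*6 = -36)
T = -6 (T = (3/2)*(-4) = -6)
b(v, I) = -35/4 + v/2 + I/4 (b(v, I) = -2 + ((v + I) + ((3² + v) - 36))/4 = -2 + ((I + v) + ((9 + v) - 36))/4 = -2 + ((I + v) + (-27 + v))/4 = -2 + (-27 + I + 2*v)/4 = -2 + (-27/4 + v/2 + I/4) = -35/4 + v/2 + I/4)
-183/b(T, -3) = -183/(-35/4 + (½)*(-6) + (¼)*(-3)) = -183/(-35/4 - 3 - ¾) = -183/(-25/2) = -183*(-2/25) = 366/25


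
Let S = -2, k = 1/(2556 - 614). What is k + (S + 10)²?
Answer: 124289/1942 ≈ 64.000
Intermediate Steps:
k = 1/1942 ≈ 0.00051493
k + (S + 10)² = 1/1942 + (-2 + 10)² = 1/1942 + 8² = 1/1942 + 64 = 124289/1942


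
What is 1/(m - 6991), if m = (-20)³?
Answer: -1/14991 ≈ -6.6707e-5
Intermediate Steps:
m = -8000
1/(m - 6991) = 1/(-8000 - 6991) = 1/(-14991) = -1/14991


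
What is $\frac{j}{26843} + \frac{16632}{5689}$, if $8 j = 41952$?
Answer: $\frac{476285892}{152709827} \approx 3.1189$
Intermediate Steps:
$j = 5244$ ($j = \frac{1}{8} \cdot 41952 = 5244$)
$\frac{j}{26843} + \frac{16632}{5689} = \frac{5244}{26843} + \frac{16632}{5689} = \frac{476285892}{152709827}$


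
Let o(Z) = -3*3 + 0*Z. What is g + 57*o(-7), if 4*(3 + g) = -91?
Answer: -2155/4 ≈ -538.75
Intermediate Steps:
g = -103/4 (g = -3 + (1/4)*(-91) = -3 - 91/4 = -103/4 ≈ -25.750)
o(Z) = -9 (o(Z) = -9 + 0 = -9)
g + 57*o(-7) = -103/4 + 57*(-9) = -103/4 - 513 = -2155/4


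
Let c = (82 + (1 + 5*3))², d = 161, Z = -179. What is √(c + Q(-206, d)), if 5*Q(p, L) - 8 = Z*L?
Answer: √96045/5 ≈ 61.982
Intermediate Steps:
Q(p, L) = 8/5 - 179*L/5 (Q(p, L) = 8/5 + (-179*L)/5 = 8/5 - 179*L/5)
c = 9604 (c = (82 + (1 + 15))² = (82 + 16)² = 98² = 9604)
√(c + Q(-206, d)) = √(9604 + (8/5 - 179/5*161)) = √(9604 + (8/5 - 28819/5)) = √(9604 - 28811/5) = √(19209/5) = √96045/5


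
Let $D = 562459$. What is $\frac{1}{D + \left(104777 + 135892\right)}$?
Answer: $\frac{1}{803128} \approx 1.2451 \cdot 10^{-6}$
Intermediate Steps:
$\frac{1}{D + \left(104777 + 135892\right)} = \frac{1}{562459 + \left(104777 + 135892\right)} = \frac{1}{562459 + 240669} = \frac{1}{803128}$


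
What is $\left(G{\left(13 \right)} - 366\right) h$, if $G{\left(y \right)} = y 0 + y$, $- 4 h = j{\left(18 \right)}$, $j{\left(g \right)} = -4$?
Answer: $-353$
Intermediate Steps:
$h = 1$ ($h = \left(- \frac{1}{4}\right) \left(-4\right) = 1$)
$G{\left(y \right)} = y$ ($G{\left(y \right)} = 0 + y = y$)
$\left(G{\left(13 \right)} - 366\right) h = \left(13 - 366\right) 1 = \left(-353\right) 1 = -353$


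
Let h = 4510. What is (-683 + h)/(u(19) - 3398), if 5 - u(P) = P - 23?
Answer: -3827/3389 ≈ -1.1292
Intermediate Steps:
u(P) = 28 - P (u(P) = 5 - (P - 23) = 5 - (-23 + P) = 5 + (23 - P) = 28 - P)
(-683 + h)/(u(19) - 3398) = (-683 + 4510)/((28 - 1*19) - 3398) = 3827/((28 - 19) - 3398) = 3827/(9 - 3398) = 3827/(-3389) = 3827*(-1/3389) = -3827/3389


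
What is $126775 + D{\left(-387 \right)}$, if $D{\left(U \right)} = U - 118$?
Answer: $126270$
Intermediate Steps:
$D{\left(U \right)} = -118 + U$ ($D{\left(U \right)} = U - 118 = -118 + U$)
$126775 + D{\left(-387 \right)} = 126775 - 505 = 126270$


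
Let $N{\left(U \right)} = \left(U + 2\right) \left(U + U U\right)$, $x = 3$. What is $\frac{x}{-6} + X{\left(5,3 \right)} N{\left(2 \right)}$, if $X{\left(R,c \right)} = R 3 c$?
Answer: $\frac{2159}{2} \approx 1079.5$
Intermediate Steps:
$X{\left(R,c \right)} = 3 R c$
$N{\left(U \right)} = \left(2 + U\right) \left(U + U^{2}\right)$
$\frac{x}{-6} + X{\left(5,3 \right)} N{\left(2 \right)} = \frac{3}{-6} + 3 \cdot 5 \cdot 3 \cdot 2 \left(2 + 2^{2} + 3 \cdot 2\right) = 3 \left(- \frac{1}{6}\right) + 45 \cdot 2 \left(2 + 4 + 6\right) = - \frac{1}{2} + 45 \cdot 2 \cdot 12 = - \frac{1}{2} + 45 \cdot 24 = - \frac{1}{2} + 1080 = \frac{2159}{2}$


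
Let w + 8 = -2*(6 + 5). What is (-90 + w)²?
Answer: 14400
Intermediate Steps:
w = -30 (w = -8 - 2*(6 + 5) = -8 - 2*11 = -8 - 22 = -30)
(-90 + w)² = (-90 - 30)² = (-120)² = 14400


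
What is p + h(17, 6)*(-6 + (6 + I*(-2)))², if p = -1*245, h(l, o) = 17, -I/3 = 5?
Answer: 15055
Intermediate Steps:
I = -15 (I = -3*5 = -15)
p = -245
p + h(17, 6)*(-6 + (6 + I*(-2)))² = -245 + 17*(-6 + (6 - 15*(-2)))² = -245 + 17*(-6 + (6 + 30))² = -245 + 17*(-6 + 36)² = -245 + 17*30² = -245 + 17*900 = -245 + 15300 = 15055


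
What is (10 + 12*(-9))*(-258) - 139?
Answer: 25145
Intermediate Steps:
(10 + 12*(-9))*(-258) - 139 = (10 - 108)*(-258) - 139 = -98*(-258) - 139 = 25284 - 139 = 25145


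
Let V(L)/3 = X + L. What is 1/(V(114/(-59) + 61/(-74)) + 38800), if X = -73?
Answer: 4366/168408541 ≈ 2.5925e-5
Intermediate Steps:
V(L) = -219 + 3*L (V(L) = 3*(-73 + L) = -219 + 3*L)
1/(V(114/(-59) + 61/(-74)) + 38800) = 1/((-219 + 3*(114/(-59) + 61/(-74))) + 38800) = 1/((-219 + 3*(114*(-1/59) + 61*(-1/74))) + 38800) = 1/((-219 + 3*(-114/59 - 61/74)) + 38800) = 1/((-219 + 3*(-12035/4366)) + 38800) = 1/((-219 - 36105/4366) + 38800) = 1/(-992259/4366 + 38800) = 1/(168408541/4366) = 4366/168408541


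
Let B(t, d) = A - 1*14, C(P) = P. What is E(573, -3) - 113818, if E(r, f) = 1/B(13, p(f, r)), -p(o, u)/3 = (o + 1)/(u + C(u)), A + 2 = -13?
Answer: -3300723/29 ≈ -1.1382e+5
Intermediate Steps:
A = -15 (A = -2 - 13 = -15)
p(o, u) = -3*(1 + o)/(2*u) (p(o, u) = -3*(o + 1)/(u + u) = -3*(1 + o)/(2*u))
B(t, d) = -29 (B(t, d) = -15 - 1*14 = -15 - 14 = -29)
E(r, f) = -1/29 (E(r, f) = 1/(-29) = -1/29)
E(573, -3) - 113818 = -1/29 - 113818 = -3300723/29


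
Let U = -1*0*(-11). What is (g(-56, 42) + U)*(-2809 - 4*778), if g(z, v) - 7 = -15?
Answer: 47368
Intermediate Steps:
g(z, v) = -8 (g(z, v) = 7 - 15 = -8)
U = 0 (U = 0*(-11) = 0)
(g(-56, 42) + U)*(-2809 - 4*778) = (-8 + 0)*(-2809 - 4*778) = -8*(-2809 - 3112) = -8*(-5921) = 47368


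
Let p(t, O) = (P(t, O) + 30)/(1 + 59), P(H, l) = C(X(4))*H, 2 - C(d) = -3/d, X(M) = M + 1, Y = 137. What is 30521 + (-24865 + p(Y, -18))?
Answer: 1698731/300 ≈ 5662.4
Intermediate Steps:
X(M) = 1 + M
C(d) = 2 + 3/d (C(d) = 2 - (-3)/d = 2 + 3/d)
P(H, l) = 13*H/5 (P(H, l) = (2 + 3/(1 + 4))*H = (2 + 3/5)*H = (2 + 3*(⅕))*H = (2 + ⅗)*H = 13*H/5)
p(t, O) = ½ + 13*t/300 (p(t, O) = (13*t/5 + 30)/(1 + 59) = (30 + 13*t/5)/60 = (30 + 13*t/5)*(1/60) = ½ + 13*t/300)
30521 + (-24865 + p(Y, -18)) = 30521 + (-24865 + (½ + (13/300)*137)) = 30521 + (-24865 + (½ + 1781/300)) = 30521 + (-24865 + 1931/300) = 30521 - 7457569/300 = 1698731/300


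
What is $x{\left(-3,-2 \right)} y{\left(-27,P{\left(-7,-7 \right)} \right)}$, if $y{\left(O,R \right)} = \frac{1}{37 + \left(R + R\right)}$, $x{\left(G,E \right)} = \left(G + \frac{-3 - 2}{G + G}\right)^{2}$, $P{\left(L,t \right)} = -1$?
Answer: $\frac{169}{1260} \approx 0.13413$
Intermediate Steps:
$x{\left(G,E \right)} = \left(G - \frac{5}{2 G}\right)^{2}$
$y{\left(O,R \right)} = \frac{1}{37 + 2 R}$
$x{\left(-3,-2 \right)} y{\left(-27,P{\left(-7,-7 \right)} \right)} = \frac{\frac{1}{4} \cdot \frac{1}{9} \left(-5 + 2 \left(-3\right)^{2}\right)^{2}}{37 + 2 \left(-1\right)} = \frac{\frac{1}{4} \cdot \frac{1}{9} \left(-5 + 2 \cdot 9\right)^{2}}{37 - 2} = \frac{\frac{1}{4} \cdot \frac{1}{9} \left(-5 + 18\right)^{2}}{35} = \frac{1}{4} \cdot \frac{1}{9} \cdot 13^{2} \cdot \frac{1}{35} = \frac{1}{4} \cdot \frac{1}{9} \cdot 169 \cdot \frac{1}{35} = \frac{169}{36} \cdot \frac{1}{35} = \frac{169}{1260}$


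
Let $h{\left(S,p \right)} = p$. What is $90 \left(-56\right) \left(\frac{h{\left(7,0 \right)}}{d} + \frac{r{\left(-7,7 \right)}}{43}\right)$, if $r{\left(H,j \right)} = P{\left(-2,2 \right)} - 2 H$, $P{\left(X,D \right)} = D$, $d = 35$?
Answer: $- \frac{80640}{43} \approx -1875.3$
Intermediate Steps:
$r{\left(H,j \right)} = 2 - 2 H$
$90 \left(-56\right) \left(\frac{h{\left(7,0 \right)}}{d} + \frac{r{\left(-7,7 \right)}}{43}\right) = 90 \left(-56\right) \left(\frac{0}{35} + \frac{2 - -14}{43}\right) = - 5040 \left(0 \cdot \frac{1}{35} + \left(2 + 14\right) \frac{1}{43}\right) = - 5040 \left(0 + 16 \cdot \frac{1}{43}\right) = - 5040 \left(0 + \frac{16}{43}\right) = \left(-5040\right) \frac{16}{43} = - \frac{80640}{43}$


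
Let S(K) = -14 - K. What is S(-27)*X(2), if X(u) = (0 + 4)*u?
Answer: 104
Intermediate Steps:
X(u) = 4*u
S(-27)*X(2) = (-14 - 1*(-27))*(4*2) = (-14 + 27)*8 = 13*8 = 104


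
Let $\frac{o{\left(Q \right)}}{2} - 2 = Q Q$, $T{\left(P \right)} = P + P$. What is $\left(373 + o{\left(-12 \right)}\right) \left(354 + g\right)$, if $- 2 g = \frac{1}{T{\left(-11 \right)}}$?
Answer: $\frac{10358705}{44} \approx 2.3543 \cdot 10^{5}$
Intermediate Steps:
$T{\left(P \right)} = 2 P$
$o{\left(Q \right)} = 4 + 2 Q^{2}$ ($o{\left(Q \right)} = 4 + 2 Q Q = 4 + 2 Q^{2}$)
$g = \frac{1}{44}$ ($g = - \frac{1}{2 \cdot 2 \left(-11\right)} = - \frac{1}{2 \left(-22\right)} = \left(- \frac{1}{2}\right) \left(- \frac{1}{22}\right) = \frac{1}{44} \approx 0.022727$)
$\left(373 + o{\left(-12 \right)}\right) \left(354 + g\right) = \left(373 + \left(4 + 2 \left(-12\right)^{2}\right)\right) \left(354 + \frac{1}{44}\right) = \left(373 + \left(4 + 2 \cdot 144\right)\right) \frac{15577}{44} = \left(373 + \left(4 + 288\right)\right) \frac{15577}{44} = \left(373 + 292\right) \frac{15577}{44} = 665 \cdot \frac{15577}{44} = \frac{10358705}{44}$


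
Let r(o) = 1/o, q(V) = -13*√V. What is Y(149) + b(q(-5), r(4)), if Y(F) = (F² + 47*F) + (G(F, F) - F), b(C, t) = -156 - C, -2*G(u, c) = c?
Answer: 57649/2 + 13*I*√5 ≈ 28825.0 + 29.069*I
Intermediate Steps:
G(u, c) = -c/2
r(o) = 1/o
Y(F) = F² + 91*F/2 (Y(F) = (F² + 47*F) + (-F/2 - F) = (F² + 47*F) - 3*F/2 = F² + 91*F/2)
Y(149) + b(q(-5), r(4)) = (½)*149*(91 + 2*149) + (-156 - (-13)*√(-5)) = (½)*149*(91 + 298) + (-156 - (-13)*I*√5) = (½)*149*389 + (-156 - (-13)*I*√5) = 57961/2 + (-156 + 13*I*√5) = 57649/2 + 13*I*√5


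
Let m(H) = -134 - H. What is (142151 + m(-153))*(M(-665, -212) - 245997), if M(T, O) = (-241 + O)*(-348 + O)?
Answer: 1092292110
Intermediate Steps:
M(T, O) = (-348 + O)*(-241 + O)
(142151 + m(-153))*(M(-665, -212) - 245997) = (142151 + (-134 - 1*(-153)))*((83868 + (-212)**2 - 589*(-212)) - 245997) = (142151 + (-134 + 153))*((83868 + 44944 + 124868) - 245997) = (142151 + 19)*(253680 - 245997) = 142170*7683 = 1092292110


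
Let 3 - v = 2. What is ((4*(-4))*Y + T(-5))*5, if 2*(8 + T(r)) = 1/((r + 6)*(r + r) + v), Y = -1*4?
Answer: 5035/18 ≈ 279.72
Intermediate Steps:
v = 1 (v = 3 - 1*2 = 3 - 2 = 1)
Y = -4
T(r) = -8 + 1/(2*(1 + 2*r*(6 + r))) (T(r) = -8 + 1/(2*((r + 6)*(r + r) + 1)) = -8 + 1/(2*((6 + r)*(2*r) + 1)) = -8 + 1/(2*(2*r*(6 + r) + 1)) = -8 + 1/(2*(1 + 2*r*(6 + r))))
((4*(-4))*Y + T(-5))*5 = ((4*(-4))*(-4) + (-15 - 192*(-5) - 32*(-5)²)/(2*(1 + 2*(-5)² + 12*(-5))))*5 = (-16*(-4) + (-15 + 960 - 32*25)/(2*(1 + 2*25 - 60)))*5 = (64 + (-15 + 960 - 800)/(2*(1 + 50 - 60)))*5 = (64 + (½)*145/(-9))*5 = (64 + (½)*(-⅑)*145)*5 = (64 - 145/18)*5 = (1007/18)*5 = 5035/18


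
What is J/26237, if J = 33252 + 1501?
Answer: 34753/26237 ≈ 1.3246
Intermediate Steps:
J = 34753
J/26237 = 34753/26237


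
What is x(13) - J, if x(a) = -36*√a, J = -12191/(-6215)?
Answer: -12191/6215 - 36*√13 ≈ -131.76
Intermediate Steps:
J = 12191/6215 (J = -12191*(-1/6215) = 12191/6215 ≈ 1.9615)
x(13) - J = -36*√13 - 1*12191/6215 = -36*√13 - 12191/6215 = -12191/6215 - 36*√13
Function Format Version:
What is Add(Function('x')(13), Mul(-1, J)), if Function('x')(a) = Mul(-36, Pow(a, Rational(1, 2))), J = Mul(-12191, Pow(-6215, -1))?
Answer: Add(Rational(-12191, 6215), Mul(-36, Pow(13, Rational(1, 2)))) ≈ -131.76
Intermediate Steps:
J = Rational(12191, 6215) (J = Mul(-12191, Rational(-1, 6215)) = Rational(12191, 6215) ≈ 1.9615)
Add(Function('x')(13), Mul(-1, J)) = Add(Mul(-36, Pow(13, Rational(1, 2))), Mul(-1, Rational(12191, 6215))) = Add(Mul(-36, Pow(13, Rational(1, 2))), Rational(-12191, 6215)) = Add(Rational(-12191, 6215), Mul(-36, Pow(13, Rational(1, 2))))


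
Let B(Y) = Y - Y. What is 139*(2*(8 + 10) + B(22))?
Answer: 5004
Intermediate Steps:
B(Y) = 0
139*(2*(8 + 10) + B(22)) = 139*(2*(8 + 10) + 0) = 139*(2*18 + 0) = 139*(36 + 0) = 139*36 = 5004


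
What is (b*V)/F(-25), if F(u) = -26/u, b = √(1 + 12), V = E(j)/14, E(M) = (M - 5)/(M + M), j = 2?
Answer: -75*√13/1456 ≈ -0.18573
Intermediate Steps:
E(M) = (-5 + M)/(2*M) (E(M) = (-5 + M)/((2*M)) = (-5 + M)*(1/(2*M)) = (-5 + M)/(2*M))
V = -3/56 (V = ((½)*(-5 + 2)/2)/14 = ((½)*(½)*(-3))*(1/14) = -¾*1/14 = -3/56 ≈ -0.053571)
b = √13 ≈ 3.6056
(b*V)/F(-25) = (√13*(-3/56))/((-26/(-25))) = (-3*√13/56)/((-26*(-1/25))) = (-3*√13/56)/(26/25) = -3*√13/56*(25/26) = -75*√13/1456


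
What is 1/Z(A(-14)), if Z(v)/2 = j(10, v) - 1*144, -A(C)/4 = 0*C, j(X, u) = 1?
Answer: -1/286 ≈ -0.0034965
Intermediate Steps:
A(C) = 0 (A(C) = -0*C = -4*0 = 0)
Z(v) = -286 (Z(v) = 2*(1 - 1*144) = 2*(1 - 144) = 2*(-143) = -286)
1/Z(A(-14)) = 1/(-286) = -1/286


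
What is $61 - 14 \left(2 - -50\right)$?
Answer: $-667$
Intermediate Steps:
$61 - 14 \left(2 - -50\right) = 61 - 14 \left(2 + 50\right) = 61 - 728 = -667$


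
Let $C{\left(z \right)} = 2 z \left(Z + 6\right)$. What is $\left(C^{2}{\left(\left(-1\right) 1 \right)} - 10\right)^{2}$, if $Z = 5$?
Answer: $224676$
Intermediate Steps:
$C{\left(z \right)} = 22 z$ ($C{\left(z \right)} = 2 z \left(5 + 6\right) = 2 z 11 = 22 z$)
$\left(C^{2}{\left(\left(-1\right) 1 \right)} - 10\right)^{2} = \left(\left(22 \left(\left(-1\right) 1\right)\right)^{2} - 10\right)^{2} = \left(\left(22 \left(-1\right)\right)^{2} - 10\right)^{2} = \left(\left(-22\right)^{2} - 10\right)^{2} = \left(484 - 10\right)^{2} = 474^{2} = 224676$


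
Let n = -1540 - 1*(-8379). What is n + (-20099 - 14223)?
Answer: -27483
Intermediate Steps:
n = 6839 (n = -1540 + 8379 = 6839)
n + (-20099 - 14223) = 6839 + (-20099 - 14223) = 6839 - 34322 = -27483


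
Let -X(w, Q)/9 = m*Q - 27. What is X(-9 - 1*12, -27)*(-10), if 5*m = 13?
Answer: -8748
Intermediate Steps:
m = 13/5 (m = (⅕)*13 = 13/5 ≈ 2.6000)
X(w, Q) = 243 - 117*Q/5 (X(w, Q) = -9*(13*Q/5 - 27) = -9*(-27 + 13*Q/5) = 243 - 117*Q/5)
X(-9 - 1*12, -27)*(-10) = (243 - 117/5*(-27))*(-10) = (243 + 3159/5)*(-10) = (4374/5)*(-10) = -8748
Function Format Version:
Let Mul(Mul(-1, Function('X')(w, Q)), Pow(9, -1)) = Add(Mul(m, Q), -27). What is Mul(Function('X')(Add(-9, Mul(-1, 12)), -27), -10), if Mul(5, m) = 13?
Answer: -8748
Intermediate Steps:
m = Rational(13, 5) (m = Mul(Rational(1, 5), 13) = Rational(13, 5) ≈ 2.6000)
Function('X')(w, Q) = Add(243, Mul(Rational(-117, 5), Q)) (Function('X')(w, Q) = Mul(-9, Add(Mul(Rational(13, 5), Q), -27)) = Mul(-9, Add(-27, Mul(Rational(13, 5), Q))) = Add(243, Mul(Rational(-117, 5), Q)))
Mul(Function('X')(Add(-9, Mul(-1, 12)), -27), -10) = Mul(Add(243, Mul(Rational(-117, 5), -27)), -10) = Mul(Add(243, Rational(3159, 5)), -10) = Mul(Rational(4374, 5), -10) = -8748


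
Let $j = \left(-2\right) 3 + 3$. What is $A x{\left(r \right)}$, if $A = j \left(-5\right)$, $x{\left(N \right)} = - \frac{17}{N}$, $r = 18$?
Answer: $- \frac{85}{6} \approx -14.167$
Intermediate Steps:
$j = -3$ ($j = -6 + 3 = -3$)
$A = 15$ ($A = \left(-3\right) \left(-5\right) = 15$)
$A x{\left(r \right)} = 15 \left(- \frac{17}{18}\right) = - \frac{85}{6}$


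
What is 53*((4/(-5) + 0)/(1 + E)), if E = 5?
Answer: -106/15 ≈ -7.0667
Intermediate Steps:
53*((4/(-5) + 0)/(1 + E)) = 53*((4/(-5) + 0)/(1 + 5)) = 53*((4*(-1/5) + 0)/6) = 53*((-4/5 + 0)*(1/6)) = 53*(-4/5*1/6) = 53*(-2/15) = -106/15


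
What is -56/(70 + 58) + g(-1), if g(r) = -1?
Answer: -23/16 ≈ -1.4375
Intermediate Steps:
-56/(70 + 58) + g(-1) = -56/(70 + 58) - 1 = -56/128 - 1 = (1/128)*(-56) - 1 = -7/16 - 1 = -23/16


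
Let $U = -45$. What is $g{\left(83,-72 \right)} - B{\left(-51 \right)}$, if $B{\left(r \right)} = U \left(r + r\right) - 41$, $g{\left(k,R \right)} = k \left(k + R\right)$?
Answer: $-3636$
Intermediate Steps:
$g{\left(k,R \right)} = k \left(R + k\right)$
$B{\left(r \right)} = -41 - 90 r$ ($B{\left(r \right)} = - 45 \left(r + r\right) - 41 = - 45 \cdot 2 r - 41 = - 90 r - 41 = -41 - 90 r$)
$g{\left(83,-72 \right)} - B{\left(-51 \right)} = 83 \left(-72 + 83\right) - \left(-41 - -4590\right) = 83 \cdot 11 - \left(-41 + 4590\right) = 913 - 4549 = -3636$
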